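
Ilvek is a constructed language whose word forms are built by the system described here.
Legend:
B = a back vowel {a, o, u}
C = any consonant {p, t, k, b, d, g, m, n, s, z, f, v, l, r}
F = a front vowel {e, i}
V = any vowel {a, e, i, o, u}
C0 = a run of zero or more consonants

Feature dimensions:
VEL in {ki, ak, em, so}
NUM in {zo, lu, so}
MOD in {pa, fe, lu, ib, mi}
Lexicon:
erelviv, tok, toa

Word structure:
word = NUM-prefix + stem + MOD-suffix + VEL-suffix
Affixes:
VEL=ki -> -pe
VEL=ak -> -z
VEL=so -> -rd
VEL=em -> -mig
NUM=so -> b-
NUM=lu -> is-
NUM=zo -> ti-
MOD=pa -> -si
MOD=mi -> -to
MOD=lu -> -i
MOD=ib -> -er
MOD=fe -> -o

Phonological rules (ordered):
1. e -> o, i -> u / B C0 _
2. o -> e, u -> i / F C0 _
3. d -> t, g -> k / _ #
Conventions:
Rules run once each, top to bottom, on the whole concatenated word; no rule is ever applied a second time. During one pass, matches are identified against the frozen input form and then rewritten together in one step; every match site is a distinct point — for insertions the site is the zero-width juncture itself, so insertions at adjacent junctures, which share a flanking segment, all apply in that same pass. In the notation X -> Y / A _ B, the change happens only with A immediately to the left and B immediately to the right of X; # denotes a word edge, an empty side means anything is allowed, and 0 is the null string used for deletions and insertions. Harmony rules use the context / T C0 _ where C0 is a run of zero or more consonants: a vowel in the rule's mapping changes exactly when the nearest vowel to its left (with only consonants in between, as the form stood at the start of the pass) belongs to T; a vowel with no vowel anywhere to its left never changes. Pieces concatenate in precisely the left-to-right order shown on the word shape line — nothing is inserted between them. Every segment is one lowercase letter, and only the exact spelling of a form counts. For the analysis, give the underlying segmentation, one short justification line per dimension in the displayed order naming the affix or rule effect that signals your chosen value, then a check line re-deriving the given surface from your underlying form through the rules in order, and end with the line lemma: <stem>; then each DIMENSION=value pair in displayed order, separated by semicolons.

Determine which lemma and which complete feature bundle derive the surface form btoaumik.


underlying: b-toa-i-mig
VEL=em - signalled by the affix -mig
NUM=so - signalled by the affix b-
MOD=lu - signalled by the affix -i
check: btoaimig -> btoaumig -> btoaumig -> btoaumik
lemma: toa; VEL=em; NUM=so; MOD=lu


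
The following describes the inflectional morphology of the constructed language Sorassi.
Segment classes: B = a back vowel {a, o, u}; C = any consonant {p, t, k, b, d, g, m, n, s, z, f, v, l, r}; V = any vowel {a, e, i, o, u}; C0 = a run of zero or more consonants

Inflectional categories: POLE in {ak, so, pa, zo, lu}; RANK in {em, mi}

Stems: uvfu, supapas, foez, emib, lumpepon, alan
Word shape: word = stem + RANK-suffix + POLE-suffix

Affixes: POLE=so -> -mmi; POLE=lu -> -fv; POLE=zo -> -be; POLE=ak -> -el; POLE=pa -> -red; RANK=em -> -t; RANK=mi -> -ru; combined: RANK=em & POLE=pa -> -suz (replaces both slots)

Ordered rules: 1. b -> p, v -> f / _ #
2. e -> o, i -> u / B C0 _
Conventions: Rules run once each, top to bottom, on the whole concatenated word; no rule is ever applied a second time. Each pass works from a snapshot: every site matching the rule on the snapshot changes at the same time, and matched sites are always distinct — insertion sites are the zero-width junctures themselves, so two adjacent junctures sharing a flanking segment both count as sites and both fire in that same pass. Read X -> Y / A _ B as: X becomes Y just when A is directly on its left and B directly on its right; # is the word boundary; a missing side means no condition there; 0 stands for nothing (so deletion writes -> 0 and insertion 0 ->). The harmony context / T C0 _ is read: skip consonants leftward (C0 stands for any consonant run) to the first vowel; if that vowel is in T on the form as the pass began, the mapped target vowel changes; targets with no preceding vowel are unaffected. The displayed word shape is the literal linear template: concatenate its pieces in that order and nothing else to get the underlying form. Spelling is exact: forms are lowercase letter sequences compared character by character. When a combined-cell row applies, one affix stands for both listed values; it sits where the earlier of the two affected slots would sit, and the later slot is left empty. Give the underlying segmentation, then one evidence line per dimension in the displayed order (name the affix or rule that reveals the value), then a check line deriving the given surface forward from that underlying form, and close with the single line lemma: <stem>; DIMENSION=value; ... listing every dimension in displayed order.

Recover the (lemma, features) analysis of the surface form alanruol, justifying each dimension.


underlying: alan-ru-el
POLE=ak - signalled by the affix -el
RANK=mi - signalled by the affix -ru
check: alanruel -> alanruel -> alanruol
lemma: alan; POLE=ak; RANK=mi


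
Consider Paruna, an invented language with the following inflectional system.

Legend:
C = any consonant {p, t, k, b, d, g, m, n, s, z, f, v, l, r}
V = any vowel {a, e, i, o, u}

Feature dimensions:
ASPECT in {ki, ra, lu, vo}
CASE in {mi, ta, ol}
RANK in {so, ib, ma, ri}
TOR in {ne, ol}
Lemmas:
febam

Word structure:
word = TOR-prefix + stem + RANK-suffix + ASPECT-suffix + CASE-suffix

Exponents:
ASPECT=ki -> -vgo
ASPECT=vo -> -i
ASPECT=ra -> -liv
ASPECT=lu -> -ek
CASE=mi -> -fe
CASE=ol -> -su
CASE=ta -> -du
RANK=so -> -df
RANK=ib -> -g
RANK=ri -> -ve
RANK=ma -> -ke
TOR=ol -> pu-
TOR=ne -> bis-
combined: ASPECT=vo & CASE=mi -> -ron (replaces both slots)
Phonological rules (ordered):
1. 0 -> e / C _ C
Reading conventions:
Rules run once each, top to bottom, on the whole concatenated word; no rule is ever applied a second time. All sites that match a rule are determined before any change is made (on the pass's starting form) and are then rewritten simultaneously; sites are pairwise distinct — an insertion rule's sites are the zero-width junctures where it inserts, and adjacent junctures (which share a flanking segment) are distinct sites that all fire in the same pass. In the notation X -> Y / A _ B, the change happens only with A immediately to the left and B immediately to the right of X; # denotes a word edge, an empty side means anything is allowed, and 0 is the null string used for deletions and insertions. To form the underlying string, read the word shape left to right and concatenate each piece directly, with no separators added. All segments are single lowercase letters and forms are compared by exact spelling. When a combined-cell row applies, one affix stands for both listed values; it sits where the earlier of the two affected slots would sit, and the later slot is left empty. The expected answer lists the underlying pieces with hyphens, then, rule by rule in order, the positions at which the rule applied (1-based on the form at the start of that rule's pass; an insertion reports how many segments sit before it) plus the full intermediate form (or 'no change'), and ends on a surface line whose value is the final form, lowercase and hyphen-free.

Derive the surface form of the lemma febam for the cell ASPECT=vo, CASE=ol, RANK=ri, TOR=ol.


underlying: pu-febam-ve-i-su
1. 0 -> e / C _ C: inserts after position(s) 7: pufebameveisu
surface: pufebameveisu


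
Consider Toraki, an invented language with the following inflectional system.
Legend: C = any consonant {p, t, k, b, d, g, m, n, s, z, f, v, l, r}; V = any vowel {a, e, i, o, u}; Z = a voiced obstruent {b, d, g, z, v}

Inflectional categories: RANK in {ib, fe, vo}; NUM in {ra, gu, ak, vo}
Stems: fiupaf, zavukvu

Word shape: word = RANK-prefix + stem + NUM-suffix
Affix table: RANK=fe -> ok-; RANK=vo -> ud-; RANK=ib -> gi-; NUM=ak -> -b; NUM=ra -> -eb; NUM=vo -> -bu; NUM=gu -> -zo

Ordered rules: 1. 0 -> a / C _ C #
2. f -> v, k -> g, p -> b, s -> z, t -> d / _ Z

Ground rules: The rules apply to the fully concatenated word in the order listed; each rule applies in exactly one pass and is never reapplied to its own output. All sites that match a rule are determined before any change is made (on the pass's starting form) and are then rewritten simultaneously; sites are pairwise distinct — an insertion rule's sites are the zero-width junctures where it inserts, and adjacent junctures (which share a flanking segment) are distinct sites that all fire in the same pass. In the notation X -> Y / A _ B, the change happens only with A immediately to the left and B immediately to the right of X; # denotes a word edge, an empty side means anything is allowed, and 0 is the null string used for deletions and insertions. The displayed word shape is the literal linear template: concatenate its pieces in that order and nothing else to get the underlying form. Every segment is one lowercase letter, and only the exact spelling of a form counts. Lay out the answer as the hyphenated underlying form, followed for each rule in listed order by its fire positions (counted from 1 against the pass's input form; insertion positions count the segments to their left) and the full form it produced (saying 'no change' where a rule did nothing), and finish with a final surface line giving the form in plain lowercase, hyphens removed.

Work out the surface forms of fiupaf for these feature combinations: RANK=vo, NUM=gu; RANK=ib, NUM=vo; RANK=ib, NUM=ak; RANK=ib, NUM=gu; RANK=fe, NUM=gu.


cell RANK=vo, NUM=gu:
underlying: ud-fiupaf-zo
1. 0 -> a / C _ C #: no change
2. f -> v, k -> g, p -> b, s -> z, t -> d / _ Z: fires at position(s) 8: udfiupavzo
surface: udfiupavzo

cell RANK=ib, NUM=vo:
underlying: gi-fiupaf-bu
1. 0 -> a / C _ C #: no change
2. f -> v, k -> g, p -> b, s -> z, t -> d / _ Z: fires at position(s) 8: gifiupavbu
surface: gifiupavbu

cell RANK=ib, NUM=ak:
underlying: gi-fiupaf-b
1. 0 -> a / C _ C #: inserts after position(s) 8: gifiupafab
2. f -> v, k -> g, p -> b, s -> z, t -> d / _ Z: no change
surface: gifiupafab

cell RANK=ib, NUM=gu:
underlying: gi-fiupaf-zo
1. 0 -> a / C _ C #: no change
2. f -> v, k -> g, p -> b, s -> z, t -> d / _ Z: fires at position(s) 8: gifiupavzo
surface: gifiupavzo

cell RANK=fe, NUM=gu:
underlying: ok-fiupaf-zo
1. 0 -> a / C _ C #: no change
2. f -> v, k -> g, p -> b, s -> z, t -> d / _ Z: fires at position(s) 8: okfiupavzo
surface: okfiupavzo


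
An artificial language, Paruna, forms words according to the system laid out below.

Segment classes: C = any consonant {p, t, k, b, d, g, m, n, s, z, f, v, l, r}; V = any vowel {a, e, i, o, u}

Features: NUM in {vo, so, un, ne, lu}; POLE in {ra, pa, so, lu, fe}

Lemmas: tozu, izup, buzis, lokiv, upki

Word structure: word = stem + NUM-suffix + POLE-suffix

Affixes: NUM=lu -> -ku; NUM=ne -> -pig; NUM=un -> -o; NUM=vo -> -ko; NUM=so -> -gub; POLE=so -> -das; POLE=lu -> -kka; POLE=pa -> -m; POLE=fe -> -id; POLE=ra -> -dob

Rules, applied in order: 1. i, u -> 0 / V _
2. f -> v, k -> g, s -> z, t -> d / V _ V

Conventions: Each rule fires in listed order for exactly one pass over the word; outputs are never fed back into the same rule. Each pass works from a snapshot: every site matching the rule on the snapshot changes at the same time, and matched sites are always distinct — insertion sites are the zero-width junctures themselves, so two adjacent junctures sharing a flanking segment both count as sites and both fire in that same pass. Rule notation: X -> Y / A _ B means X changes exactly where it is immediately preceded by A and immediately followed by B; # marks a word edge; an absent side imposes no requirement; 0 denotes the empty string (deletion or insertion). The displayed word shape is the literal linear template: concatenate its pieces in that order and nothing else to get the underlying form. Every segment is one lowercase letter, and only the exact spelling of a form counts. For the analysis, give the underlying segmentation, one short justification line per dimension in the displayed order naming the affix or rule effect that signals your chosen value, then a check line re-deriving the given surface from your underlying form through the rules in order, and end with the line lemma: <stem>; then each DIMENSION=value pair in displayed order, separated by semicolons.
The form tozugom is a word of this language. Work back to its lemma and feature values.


underlying: tozu-ko-m
NUM=vo - signalled by the affix -ko
POLE=pa - signalled by the affix -m
check: tozukom -> tozukom -> tozugom
lemma: tozu; NUM=vo; POLE=pa


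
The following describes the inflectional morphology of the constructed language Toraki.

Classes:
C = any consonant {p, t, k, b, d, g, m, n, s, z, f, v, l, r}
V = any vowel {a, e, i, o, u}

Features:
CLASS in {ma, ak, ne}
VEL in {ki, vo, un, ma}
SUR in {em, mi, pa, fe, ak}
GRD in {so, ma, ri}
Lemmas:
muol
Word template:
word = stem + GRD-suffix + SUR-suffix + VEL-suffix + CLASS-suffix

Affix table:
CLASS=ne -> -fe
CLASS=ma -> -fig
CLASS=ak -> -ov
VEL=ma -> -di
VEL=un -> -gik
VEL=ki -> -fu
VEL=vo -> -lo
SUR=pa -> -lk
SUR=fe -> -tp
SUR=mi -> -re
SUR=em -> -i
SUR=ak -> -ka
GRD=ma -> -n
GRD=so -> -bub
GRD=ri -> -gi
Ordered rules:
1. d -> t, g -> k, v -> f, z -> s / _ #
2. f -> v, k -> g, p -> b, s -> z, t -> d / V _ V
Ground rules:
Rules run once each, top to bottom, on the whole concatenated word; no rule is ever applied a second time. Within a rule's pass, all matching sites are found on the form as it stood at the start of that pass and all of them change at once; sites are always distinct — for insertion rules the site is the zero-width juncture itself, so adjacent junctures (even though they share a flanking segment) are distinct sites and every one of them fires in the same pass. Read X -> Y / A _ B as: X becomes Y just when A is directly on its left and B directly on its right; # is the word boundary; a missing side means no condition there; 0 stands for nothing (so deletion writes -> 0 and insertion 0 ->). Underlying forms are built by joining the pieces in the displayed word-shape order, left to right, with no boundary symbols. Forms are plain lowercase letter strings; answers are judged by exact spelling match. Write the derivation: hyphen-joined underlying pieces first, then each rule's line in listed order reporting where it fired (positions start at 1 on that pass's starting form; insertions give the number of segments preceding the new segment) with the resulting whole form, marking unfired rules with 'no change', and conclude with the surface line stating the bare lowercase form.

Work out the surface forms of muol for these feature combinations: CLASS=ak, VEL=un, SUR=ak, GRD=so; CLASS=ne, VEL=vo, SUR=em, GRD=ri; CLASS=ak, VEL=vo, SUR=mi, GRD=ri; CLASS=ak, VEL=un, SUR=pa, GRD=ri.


cell CLASS=ak, VEL=un, SUR=ak, GRD=so:
underlying: muol-bub-ka-gik-ov
1. d -> t, g -> k, v -> f, z -> s / _ #: fires at position(s) 14: muolbubkagikof
2. f -> v, k -> g, p -> b, s -> z, t -> d / V _ V: fires at position(s) 12: muolbubkagigof
surface: muolbubkagigof

cell CLASS=ne, VEL=vo, SUR=em, GRD=ri:
underlying: muol-gi-i-lo-fe
1. d -> t, g -> k, v -> f, z -> s / _ #: no change
2. f -> v, k -> g, p -> b, s -> z, t -> d / V _ V: fires at position(s) 10: muolgiilove
surface: muolgiilove

cell CLASS=ak, VEL=vo, SUR=mi, GRD=ri:
underlying: muol-gi-re-lo-ov
1. d -> t, g -> k, v -> f, z -> s / _ #: fires at position(s) 12: muolgireloof
2. f -> v, k -> g, p -> b, s -> z, t -> d / V _ V: no change
surface: muolgireloof

cell CLASS=ak, VEL=un, SUR=pa, GRD=ri:
underlying: muol-gi-lk-gik-ov
1. d -> t, g -> k, v -> f, z -> s / _ #: fires at position(s) 13: muolgilkgikof
2. f -> v, k -> g, p -> b, s -> z, t -> d / V _ V: fires at position(s) 11: muolgilkgigof
surface: muolgilkgigof


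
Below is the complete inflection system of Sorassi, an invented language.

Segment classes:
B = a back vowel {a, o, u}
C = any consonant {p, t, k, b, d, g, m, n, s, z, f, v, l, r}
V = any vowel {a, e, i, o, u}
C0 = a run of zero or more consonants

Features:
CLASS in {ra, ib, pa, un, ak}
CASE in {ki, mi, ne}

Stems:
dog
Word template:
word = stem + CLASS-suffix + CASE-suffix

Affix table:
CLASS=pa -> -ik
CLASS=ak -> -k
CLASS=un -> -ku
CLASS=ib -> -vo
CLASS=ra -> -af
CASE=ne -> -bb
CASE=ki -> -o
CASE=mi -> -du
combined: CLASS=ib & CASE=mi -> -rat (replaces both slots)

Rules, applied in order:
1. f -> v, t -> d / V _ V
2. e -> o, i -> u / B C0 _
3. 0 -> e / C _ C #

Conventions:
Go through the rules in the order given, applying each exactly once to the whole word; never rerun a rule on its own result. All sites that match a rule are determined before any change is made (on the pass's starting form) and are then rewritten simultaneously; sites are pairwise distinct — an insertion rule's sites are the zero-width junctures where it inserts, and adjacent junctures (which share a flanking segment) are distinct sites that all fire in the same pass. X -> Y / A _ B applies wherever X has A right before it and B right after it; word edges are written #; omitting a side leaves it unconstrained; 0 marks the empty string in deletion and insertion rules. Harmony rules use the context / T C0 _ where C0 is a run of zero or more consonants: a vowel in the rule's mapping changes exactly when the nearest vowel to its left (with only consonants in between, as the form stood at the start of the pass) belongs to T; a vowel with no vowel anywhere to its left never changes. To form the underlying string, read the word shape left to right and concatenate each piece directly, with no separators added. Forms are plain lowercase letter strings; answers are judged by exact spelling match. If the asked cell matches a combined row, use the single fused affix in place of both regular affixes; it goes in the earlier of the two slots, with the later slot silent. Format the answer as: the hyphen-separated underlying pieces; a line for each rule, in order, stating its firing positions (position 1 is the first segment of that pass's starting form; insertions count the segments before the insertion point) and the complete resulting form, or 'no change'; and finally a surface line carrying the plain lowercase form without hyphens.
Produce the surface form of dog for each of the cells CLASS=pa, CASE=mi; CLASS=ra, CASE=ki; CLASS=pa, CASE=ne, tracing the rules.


cell CLASS=pa, CASE=mi:
underlying: dog-ik-du
1. f -> v, t -> d / V _ V: no change
2. e -> o, i -> u / B C0 _: fires at position(s) 4: dogukdu
3. 0 -> e / C _ C #: no change
surface: dogukdu

cell CLASS=ra, CASE=ki:
underlying: dog-af-o
1. f -> v, t -> d / V _ V: fires at position(s) 5: dogavo
2. e -> o, i -> u / B C0 _: no change
3. 0 -> e / C _ C #: no change
surface: dogavo

cell CLASS=pa, CASE=ne:
underlying: dog-ik-bb
1. f -> v, t -> d / V _ V: no change
2. e -> o, i -> u / B C0 _: fires at position(s) 4: dogukbb
3. 0 -> e / C _ C #: inserts after position(s) 6: dogukbeb
surface: dogukbeb


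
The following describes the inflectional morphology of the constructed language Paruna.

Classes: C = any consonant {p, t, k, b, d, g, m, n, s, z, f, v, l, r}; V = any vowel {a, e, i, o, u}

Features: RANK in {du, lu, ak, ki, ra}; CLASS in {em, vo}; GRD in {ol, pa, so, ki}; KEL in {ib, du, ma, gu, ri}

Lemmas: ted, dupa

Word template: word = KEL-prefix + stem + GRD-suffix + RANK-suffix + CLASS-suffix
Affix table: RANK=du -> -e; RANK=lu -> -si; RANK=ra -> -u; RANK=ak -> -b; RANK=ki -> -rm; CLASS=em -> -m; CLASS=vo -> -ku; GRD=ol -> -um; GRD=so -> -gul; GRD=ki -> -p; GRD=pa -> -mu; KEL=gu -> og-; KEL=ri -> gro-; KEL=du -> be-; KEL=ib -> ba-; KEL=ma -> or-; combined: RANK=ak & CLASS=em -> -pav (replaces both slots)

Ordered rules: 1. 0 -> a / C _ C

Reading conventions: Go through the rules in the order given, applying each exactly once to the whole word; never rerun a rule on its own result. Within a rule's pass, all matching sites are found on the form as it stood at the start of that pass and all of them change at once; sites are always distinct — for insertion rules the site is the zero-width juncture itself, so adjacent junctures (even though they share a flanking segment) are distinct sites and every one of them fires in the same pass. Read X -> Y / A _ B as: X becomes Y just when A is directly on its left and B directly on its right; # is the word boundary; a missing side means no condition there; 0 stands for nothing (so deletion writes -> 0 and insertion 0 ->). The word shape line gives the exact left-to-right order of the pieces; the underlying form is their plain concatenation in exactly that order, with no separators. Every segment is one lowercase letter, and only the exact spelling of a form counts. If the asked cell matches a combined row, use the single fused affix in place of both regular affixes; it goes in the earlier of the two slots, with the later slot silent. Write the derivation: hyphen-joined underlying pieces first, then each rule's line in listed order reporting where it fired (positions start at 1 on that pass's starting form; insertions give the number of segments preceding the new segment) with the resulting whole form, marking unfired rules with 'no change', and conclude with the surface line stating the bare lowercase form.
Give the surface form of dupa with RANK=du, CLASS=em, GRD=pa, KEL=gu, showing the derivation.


underlying: og-dupa-mu-e-m
1. 0 -> a / C _ C: inserts after position(s) 2: ogadupamuem
surface: ogadupamuem


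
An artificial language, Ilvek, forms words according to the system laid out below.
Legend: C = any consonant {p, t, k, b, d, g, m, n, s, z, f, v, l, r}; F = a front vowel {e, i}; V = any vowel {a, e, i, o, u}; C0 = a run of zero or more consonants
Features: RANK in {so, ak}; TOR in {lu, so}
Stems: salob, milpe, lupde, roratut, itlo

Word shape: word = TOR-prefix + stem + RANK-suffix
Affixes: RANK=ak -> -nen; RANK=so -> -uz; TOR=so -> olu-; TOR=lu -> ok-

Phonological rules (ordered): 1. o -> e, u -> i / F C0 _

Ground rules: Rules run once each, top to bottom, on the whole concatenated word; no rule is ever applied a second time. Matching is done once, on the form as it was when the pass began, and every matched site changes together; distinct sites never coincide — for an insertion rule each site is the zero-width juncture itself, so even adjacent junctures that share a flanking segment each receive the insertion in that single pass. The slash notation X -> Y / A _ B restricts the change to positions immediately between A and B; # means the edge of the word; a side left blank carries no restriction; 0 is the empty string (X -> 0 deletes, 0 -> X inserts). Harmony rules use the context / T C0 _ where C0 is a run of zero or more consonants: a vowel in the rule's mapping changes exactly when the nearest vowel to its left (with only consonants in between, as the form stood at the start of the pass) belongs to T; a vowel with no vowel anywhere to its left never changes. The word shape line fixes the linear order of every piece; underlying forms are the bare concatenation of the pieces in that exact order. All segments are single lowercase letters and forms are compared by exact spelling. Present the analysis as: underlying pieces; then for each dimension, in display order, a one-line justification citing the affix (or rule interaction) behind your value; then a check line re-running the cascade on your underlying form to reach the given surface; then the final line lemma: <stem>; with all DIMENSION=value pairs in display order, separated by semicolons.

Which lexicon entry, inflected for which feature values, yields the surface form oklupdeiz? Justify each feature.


underlying: ok-lupde-uz
RANK=so - signalled by the affix -uz
TOR=lu - signalled by the affix ok-
check: oklupdeuz -> oklupdeiz
lemma: lupde; RANK=so; TOR=lu


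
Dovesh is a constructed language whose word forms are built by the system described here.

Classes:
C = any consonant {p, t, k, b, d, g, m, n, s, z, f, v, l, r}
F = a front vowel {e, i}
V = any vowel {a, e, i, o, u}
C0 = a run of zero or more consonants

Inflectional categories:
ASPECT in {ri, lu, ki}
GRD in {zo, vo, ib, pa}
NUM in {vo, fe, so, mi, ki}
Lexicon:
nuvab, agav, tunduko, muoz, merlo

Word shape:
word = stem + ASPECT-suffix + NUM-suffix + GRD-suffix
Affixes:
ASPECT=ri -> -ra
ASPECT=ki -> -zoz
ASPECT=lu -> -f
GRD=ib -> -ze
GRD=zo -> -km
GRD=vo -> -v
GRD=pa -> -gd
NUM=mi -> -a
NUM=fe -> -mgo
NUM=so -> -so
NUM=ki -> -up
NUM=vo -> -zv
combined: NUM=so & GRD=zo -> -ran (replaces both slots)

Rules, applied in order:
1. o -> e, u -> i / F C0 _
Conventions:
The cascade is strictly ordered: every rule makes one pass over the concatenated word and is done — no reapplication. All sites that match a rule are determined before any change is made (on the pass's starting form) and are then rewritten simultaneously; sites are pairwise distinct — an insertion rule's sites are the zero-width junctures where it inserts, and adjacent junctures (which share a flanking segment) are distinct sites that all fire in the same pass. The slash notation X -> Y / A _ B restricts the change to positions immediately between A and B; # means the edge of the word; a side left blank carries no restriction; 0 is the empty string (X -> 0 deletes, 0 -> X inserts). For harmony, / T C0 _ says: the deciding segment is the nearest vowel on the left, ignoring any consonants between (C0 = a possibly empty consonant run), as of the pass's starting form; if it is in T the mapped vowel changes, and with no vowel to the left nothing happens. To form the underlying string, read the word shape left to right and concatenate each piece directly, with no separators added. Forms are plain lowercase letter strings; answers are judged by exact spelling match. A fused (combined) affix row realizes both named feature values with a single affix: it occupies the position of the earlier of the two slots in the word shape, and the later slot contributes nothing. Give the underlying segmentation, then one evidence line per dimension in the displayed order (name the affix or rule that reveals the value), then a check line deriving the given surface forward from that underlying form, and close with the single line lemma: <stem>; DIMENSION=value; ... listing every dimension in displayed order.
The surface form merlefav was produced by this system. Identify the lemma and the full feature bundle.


underlying: merlo-f-a-v
ASPECT=lu - signalled by the affix -f
GRD=vo - signalled by the affix -v
NUM=mi - signalled by the affix -a
check: merlofav -> merlefav
lemma: merlo; ASPECT=lu; GRD=vo; NUM=mi


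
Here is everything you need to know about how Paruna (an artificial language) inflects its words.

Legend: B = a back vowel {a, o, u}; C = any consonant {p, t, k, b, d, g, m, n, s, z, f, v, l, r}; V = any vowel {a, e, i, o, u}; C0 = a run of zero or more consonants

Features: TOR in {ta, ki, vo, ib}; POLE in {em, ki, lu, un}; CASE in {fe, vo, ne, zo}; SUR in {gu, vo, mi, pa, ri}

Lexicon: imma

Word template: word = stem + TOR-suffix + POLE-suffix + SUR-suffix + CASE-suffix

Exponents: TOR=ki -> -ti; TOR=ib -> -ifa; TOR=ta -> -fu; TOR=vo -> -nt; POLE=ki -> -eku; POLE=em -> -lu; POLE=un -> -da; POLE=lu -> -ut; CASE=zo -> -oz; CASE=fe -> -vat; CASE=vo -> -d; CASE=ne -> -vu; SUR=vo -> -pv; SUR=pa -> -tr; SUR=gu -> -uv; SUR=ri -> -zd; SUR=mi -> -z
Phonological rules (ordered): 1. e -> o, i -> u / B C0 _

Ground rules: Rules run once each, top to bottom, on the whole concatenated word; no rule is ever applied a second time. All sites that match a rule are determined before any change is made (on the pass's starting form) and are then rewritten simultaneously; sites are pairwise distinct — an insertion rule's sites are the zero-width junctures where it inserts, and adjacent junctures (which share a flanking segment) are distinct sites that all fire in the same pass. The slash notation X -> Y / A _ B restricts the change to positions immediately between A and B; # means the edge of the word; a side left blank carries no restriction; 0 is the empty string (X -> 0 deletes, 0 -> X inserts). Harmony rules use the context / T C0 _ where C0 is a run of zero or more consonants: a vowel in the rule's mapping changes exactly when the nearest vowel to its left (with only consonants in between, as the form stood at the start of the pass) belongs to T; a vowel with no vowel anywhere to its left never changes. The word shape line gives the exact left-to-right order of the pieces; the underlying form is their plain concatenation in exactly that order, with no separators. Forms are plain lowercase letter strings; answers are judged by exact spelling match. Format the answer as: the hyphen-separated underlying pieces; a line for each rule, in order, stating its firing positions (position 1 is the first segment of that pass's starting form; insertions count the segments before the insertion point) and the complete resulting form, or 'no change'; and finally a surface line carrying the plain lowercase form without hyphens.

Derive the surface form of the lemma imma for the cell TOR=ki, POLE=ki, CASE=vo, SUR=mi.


underlying: imma-ti-eku-z-d
1. e -> o, i -> u / B C0 _: fires at position(s) 6: immatuekuzd
surface: immatuekuzd


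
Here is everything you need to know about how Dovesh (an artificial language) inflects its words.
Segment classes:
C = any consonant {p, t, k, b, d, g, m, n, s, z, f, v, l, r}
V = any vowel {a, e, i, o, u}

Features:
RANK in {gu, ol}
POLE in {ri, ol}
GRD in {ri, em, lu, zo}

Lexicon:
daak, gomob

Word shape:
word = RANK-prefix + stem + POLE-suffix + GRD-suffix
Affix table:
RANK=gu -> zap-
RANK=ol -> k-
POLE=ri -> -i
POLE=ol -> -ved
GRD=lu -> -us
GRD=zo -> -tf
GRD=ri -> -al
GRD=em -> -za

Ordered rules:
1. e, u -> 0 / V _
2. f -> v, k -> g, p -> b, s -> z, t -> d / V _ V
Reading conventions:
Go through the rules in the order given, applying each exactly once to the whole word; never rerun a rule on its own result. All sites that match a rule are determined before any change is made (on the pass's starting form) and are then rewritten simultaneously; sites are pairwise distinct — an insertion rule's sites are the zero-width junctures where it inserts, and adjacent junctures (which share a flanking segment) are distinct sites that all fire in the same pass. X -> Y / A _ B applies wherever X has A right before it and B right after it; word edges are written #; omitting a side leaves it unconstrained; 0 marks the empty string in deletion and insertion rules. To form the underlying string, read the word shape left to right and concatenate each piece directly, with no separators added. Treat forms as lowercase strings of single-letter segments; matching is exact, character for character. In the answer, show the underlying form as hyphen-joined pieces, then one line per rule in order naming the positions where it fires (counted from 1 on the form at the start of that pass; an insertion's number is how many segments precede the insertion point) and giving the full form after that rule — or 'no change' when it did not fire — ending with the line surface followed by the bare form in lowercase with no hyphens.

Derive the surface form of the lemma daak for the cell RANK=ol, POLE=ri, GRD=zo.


underlying: k-daak-i-tf
1. e, u -> 0 / V _: no change
2. f -> v, k -> g, p -> b, s -> z, t -> d / V _ V: fires at position(s) 5: kdaagitf
surface: kdaagitf


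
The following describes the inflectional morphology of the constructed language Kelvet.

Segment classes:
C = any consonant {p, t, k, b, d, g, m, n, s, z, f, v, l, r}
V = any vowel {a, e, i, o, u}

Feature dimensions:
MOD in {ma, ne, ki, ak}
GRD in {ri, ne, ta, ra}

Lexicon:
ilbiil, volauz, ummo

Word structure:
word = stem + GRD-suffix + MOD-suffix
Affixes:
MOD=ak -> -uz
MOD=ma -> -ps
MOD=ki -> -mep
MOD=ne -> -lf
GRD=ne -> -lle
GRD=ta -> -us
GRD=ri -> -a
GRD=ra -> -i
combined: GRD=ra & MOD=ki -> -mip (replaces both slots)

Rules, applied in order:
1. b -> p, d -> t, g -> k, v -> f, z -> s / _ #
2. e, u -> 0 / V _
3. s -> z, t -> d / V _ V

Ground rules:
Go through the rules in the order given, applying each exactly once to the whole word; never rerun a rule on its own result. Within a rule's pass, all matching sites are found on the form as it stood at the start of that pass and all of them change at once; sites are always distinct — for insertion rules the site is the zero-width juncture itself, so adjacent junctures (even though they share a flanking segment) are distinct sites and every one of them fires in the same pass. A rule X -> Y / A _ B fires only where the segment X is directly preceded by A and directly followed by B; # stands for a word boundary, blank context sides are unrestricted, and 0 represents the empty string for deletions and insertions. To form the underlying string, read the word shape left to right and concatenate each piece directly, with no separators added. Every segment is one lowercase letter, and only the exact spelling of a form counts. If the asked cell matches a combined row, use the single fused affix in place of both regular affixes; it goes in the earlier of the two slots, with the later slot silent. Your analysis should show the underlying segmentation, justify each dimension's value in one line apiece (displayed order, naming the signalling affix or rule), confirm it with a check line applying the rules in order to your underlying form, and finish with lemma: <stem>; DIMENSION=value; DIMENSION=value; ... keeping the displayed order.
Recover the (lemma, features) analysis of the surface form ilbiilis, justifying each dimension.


underlying: ilbiil-i-uz
MOD=ak - signalled by the affix -uz
GRD=ra - signalled by the affix -i
check: ilbiiliuz -> ilbiilius -> ilbiilis -> ilbiilis
lemma: ilbiil; MOD=ak; GRD=ra


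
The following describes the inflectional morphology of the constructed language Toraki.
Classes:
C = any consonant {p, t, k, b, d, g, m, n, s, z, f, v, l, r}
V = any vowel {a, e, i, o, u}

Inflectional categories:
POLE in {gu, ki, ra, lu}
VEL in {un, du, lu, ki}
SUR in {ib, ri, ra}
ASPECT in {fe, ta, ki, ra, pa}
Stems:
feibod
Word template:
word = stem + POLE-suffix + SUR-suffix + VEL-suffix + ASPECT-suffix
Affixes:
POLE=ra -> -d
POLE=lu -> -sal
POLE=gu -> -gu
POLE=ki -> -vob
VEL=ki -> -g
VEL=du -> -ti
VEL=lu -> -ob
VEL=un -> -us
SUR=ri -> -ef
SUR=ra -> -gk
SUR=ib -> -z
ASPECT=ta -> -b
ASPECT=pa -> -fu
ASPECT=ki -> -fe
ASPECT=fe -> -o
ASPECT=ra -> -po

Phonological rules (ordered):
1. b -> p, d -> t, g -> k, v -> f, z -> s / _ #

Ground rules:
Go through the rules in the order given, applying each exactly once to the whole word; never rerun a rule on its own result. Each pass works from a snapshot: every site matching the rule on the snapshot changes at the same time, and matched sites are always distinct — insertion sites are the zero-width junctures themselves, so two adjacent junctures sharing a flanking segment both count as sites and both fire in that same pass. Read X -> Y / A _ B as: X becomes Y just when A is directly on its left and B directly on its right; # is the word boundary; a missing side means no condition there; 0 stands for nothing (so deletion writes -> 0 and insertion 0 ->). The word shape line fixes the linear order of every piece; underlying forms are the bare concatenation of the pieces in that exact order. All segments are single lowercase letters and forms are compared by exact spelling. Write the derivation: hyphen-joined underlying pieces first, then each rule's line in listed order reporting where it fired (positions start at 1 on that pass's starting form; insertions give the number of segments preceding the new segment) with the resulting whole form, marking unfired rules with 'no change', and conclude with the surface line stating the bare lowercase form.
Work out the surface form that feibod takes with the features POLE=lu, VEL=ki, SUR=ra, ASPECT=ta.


underlying: feibod-sal-gk-g-b
1. b -> p, d -> t, g -> k, v -> f, z -> s / _ #: fires at position(s) 13: feibodsalgkgp
surface: feibodsalgkgp


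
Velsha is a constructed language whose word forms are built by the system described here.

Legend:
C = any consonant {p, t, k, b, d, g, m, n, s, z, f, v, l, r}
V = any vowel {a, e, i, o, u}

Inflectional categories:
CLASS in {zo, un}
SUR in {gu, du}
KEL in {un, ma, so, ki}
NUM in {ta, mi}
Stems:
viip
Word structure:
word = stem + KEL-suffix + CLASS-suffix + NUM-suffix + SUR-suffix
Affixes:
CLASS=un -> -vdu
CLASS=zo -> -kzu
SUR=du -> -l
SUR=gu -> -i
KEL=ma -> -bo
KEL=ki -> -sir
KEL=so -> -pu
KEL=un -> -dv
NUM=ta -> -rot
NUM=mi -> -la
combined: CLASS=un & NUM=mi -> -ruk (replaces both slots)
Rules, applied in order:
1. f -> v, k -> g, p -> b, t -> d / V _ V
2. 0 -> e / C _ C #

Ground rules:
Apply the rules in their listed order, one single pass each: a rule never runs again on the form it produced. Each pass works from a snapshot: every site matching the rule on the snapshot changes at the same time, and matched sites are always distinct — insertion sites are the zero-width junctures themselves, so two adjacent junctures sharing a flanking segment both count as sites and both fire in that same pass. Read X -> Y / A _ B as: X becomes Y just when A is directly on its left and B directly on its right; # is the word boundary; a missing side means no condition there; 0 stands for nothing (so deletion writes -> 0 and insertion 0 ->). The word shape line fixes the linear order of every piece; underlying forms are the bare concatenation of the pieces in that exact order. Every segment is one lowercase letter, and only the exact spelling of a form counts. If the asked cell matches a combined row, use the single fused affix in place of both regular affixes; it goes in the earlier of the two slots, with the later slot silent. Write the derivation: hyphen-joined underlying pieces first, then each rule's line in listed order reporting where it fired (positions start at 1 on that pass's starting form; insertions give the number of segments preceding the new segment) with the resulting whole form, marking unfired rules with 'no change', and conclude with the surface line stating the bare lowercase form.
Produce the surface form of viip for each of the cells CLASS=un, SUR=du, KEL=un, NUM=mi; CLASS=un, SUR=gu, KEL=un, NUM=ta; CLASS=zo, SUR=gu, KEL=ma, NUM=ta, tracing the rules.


cell CLASS=un, SUR=du, KEL=un, NUM=mi:
underlying: viip-dv-ruk-l
1. f -> v, k -> g, p -> b, t -> d / V _ V: no change
2. 0 -> e / C _ C #: inserts after position(s) 9: viipdvrukel
surface: viipdvrukel

cell CLASS=un, SUR=gu, KEL=un, NUM=ta:
underlying: viip-dv-vdu-rot-i
1. f -> v, k -> g, p -> b, t -> d / V _ V: fires at position(s) 12: viipdvvdurodi
2. 0 -> e / C _ C #: no change
surface: viipdvvdurodi

cell CLASS=zo, SUR=gu, KEL=ma, NUM=ta:
underlying: viip-bo-kzu-rot-i
1. f -> v, k -> g, p -> b, t -> d / V _ V: fires at position(s) 12: viipbokzurodi
2. 0 -> e / C _ C #: no change
surface: viipbokzurodi


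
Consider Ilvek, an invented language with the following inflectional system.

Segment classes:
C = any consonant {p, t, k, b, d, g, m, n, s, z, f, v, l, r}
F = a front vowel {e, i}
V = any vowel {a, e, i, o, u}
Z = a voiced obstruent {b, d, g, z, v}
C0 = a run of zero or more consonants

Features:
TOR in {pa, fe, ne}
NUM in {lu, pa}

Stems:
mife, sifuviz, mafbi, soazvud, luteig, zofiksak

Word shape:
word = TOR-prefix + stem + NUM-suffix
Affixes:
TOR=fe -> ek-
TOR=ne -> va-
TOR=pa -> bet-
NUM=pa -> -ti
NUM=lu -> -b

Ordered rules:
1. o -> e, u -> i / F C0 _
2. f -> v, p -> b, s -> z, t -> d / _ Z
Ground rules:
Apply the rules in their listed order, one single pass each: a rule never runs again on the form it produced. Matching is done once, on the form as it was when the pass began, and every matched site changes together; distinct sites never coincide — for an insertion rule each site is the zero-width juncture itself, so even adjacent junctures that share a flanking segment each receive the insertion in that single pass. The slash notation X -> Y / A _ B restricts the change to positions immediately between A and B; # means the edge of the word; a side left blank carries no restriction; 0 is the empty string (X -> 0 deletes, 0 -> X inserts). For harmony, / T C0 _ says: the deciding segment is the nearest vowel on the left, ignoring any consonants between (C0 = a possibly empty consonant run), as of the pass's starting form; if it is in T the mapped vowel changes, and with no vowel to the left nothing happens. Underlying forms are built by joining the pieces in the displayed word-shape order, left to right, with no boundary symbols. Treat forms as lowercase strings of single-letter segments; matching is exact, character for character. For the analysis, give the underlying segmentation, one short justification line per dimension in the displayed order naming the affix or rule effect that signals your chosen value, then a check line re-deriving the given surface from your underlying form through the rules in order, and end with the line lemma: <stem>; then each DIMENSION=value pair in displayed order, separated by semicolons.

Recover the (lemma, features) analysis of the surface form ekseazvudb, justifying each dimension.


underlying: ek-soazvud-b
TOR=fe - signalled by the affix ek-
NUM=lu - signalled by the affix -b
check: eksoazvudb -> ekseazvudb -> ekseazvudb
lemma: soazvud; TOR=fe; NUM=lu
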